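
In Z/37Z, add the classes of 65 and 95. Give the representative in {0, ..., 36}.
12

Reduce the summands first: 65 ≡ 28, 95 ≡ 21 (mod 37), so 65 + 95 ≡ 28 + 21 (mod 37). 28 + 21 = 49; 49 = 1·37 + 12, so (65 + 95) mod 37 = 12.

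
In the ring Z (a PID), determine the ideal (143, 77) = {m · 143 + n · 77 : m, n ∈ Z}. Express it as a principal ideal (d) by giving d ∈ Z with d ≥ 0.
(143, 77) = (11); d = 11

In the PID Z, (a, b) is generated by gcd(a, b). Compute gcd(143, 77) with the extended Euclidean algorithm, tracking rows (r, s, t) with s·143 + t·77 = r:
  row A: (143, 1, 0)   [1·143 + 0·77 = 143]
  row B: (77, 0, 1)   [0·143 + 1·77 = 77]
  143 = 1·77 + 66   → row C = row A − 1·row B = (66, 1, −1)   [check: 1·143 − 1·77 = 66]
  77 = 1·66 + 11   → row D = row B − 1·row C = (11, −1, 2)   [check: −1·143 + 2·77 = 11]
  66 = 6·11 + 0   → remainder 0, stop. gcd = 11 (last nonzero row D).
So gcd(143, 77) = 11, with Bézout identity −1·143 + 2·77 = 11. Containment (⊇): the Bézout identity exhibits 11 as an element of (143, 77), giving (11) ⊆ (143, 77). Containment (⊆): since 11 | 143 and 11 | 77 (143 = 11·13, 77 = 11·7), every Z-linear combination of 143 and 77 is divisible by 11, so (143, 77) ⊆ (11). Therefore (143, 77) = (11), d = 11.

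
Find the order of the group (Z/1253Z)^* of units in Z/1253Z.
|(Z/1253Z)^*| = 1068

(Z/1253Z)^* consists of the classes a with gcd(a, 1253) = 1, so its order is φ(1253). φ is multiplicative, with φ(p^e) = p^e − p^(e−1). Factorise 1253 = 7 · 179. Then
  φ(1253) = (7 − 1) · (179 − 1) = 6 · 178 = 1068.
Thus |(Z/1253Z)^*| = 1068.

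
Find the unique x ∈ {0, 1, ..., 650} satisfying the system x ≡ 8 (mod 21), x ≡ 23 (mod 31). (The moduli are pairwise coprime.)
The moduli 21, 31 are pairwise coprime, so by the CRT there is a unique solution mod 21·31 = 651.
Solve by successive substitution. Start with x ≡ 8 (mod 21).
  Combine with x ≡ 23 (mod 31): write x = 8 + 21·t and require 8 + 21·t ≡ 23 (mod 31), i.e. 21·t ≡ 23 − 8 ≡ 15 (mod 31). Since 21^(−1) ≡ 3 (mod 31), t ≡ 3·15 ≡ 14 (mod 31). So x ≡ 8 + 21·14 = 302 (mod 651).
Unique solution in [0, 651): x = 302.

Final answer: x ≡ 302 (mod 651); the representative in [0, 651) is 302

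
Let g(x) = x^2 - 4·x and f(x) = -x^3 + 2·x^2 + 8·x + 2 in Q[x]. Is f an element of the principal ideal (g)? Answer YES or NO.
NO

In Q[x] the ideal (g) consists of all multiples of g, so f ∈ (g) iff g | f, i.e. iff the remainder of f on division by g is 0. Divide f by g (g is monic, so eliminate the leading term of the running remainder at each step):
  leading term -x^3: subtract (-x)·g(x) = -x^3 + 4·x^2, leaving -2·x^2 + 8·x + 2
  leading term -2·x^2: subtract (-2)·g(x) = -2·x^2 + 8·x, leaving 2
The remainder r(x) = 2 ≠ 0 (and deg r < deg g), so g ∤ f, i.e. f ∉ (g).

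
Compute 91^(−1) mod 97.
Apply the extended Euclidean algorithm to (97, 91), tracking rows (r, s, t) with s·97 + t·91 = r. Each division r_prev = q·r_cur + r_new produces the new row as (previous row) − q·(current row):
  row A: (97, 1, 0)   [1·97 + 0·91 = 97]
  row B: (91, 0, 1)   [0·97 + 1·91 = 91]
  97 = 1·91 + 6   → row C = row A − 1·row B = (6, 1, −1)   [check: 1·97 − 1·91 = 6]
  91 = 15·6 + 1   → row D = row B − 15·row C = (1, −15, 16)   [check: −15·97 + 16·91 = 1]
  6 = 6·1 + 0   → remainder 0, stop. gcd = 1 (last nonzero row D).
The gcd is 1, so 91 is invertible mod 97. The last nonzero row gives −15·97 + 16·91 = 1, so t = 16. So 91^(−1) ≡ 16 (mod 97). Verify: 91 · 16 = 1456 ≡ 1 (mod 97). ✓

Final answer: 91^(−1) ≡ 16 (mod 97)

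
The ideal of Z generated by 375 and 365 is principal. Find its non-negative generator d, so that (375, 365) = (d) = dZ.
In the PID Z, (a, b) is generated by gcd(a, b). Compute gcd(375, 365) with the extended Euclidean algorithm, tracking rows (r, s, t) with s·375 + t·365 = r:
  row A: (375, 1, 0)   [1·375 + 0·365 = 375]
  row B: (365, 0, 1)   [0·375 + 1·365 = 365]
  375 = 1·365 + 10   → row C = row A − 1·row B = (10, 1, −1)   [check: 1·375 − 1·365 = 10]
  365 = 36·10 + 5   → row D = row B − 36·row C = (5, −36, 37)   [check: −36·375 + 37·365 = 5]
  10 = 2·5 + 0   → remainder 0, stop. gcd = 5 (last nonzero row D).
So gcd(375, 365) = 5, with Bézout identity −36·375 + 37·365 = 5. Containment (⊇): the Bézout identity exhibits 5 as an element of (375, 365), giving (5) ⊆ (375, 365). Containment (⊆): since 5 | 375 and 5 | 365 (375 = 5·75, 365 = 5·73), every Z-linear combination of 375 and 365 is divisible by 5, so (375, 365) ⊆ (5). Therefore (375, 365) = (5), d = 5.

Final answer: (375, 365) = (5); d = 5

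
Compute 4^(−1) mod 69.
4^(−1) ≡ 52 (mod 69)

Apply the extended Euclidean algorithm to (69, 4), tracking rows (r, s, t) with s·69 + t·4 = r. Each division r_prev = q·r_cur + r_new produces the new row as (previous row) − q·(current row):
  row A: (69, 1, 0)   [1·69 + 0·4 = 69]
  row B: (4, 0, 1)   [0·69 + 1·4 = 4]
  69 = 17·4 + 1   → row C = row A − 17·row B = (1, 1, −17)   [check: 1·69 − 17·4 = 1]
  4 = 4·1 + 0   → remainder 0, stop. gcd = 1 (last nonzero row C).
The gcd is 1, so 4 is invertible mod 69. The last nonzero row gives 1·69 − 17·4 = 1, so t = −17. So 4^(−1) ≡ −17 ≡ 52 (mod 69). Verify: 4 · 52 = 208 ≡ 1 (mod 69). ✓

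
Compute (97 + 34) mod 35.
26

Reduce the summands first: 97 ≡ 27 (mod 35), so 97 + 34 ≡ 27 + 34 (mod 35). 27 + 34 = 61; 61 = 1·35 + 26, so (97 + 34) mod 35 = 26.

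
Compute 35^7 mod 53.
34

Use repeated squaring. Binary(7) = 111. Walk through the bits of the exponent 7 left-to-right: at each bit after the leading one, square the running value, then multiply by 35 if the bit is 1 (always reducing mod 53):
  bit 1 = 1 (leading): start with 35.
  bit 2 = 1: square 35^2 = 1225 ≡ 6; bit is 1, so multiply 6·35 = 210 ≡ 51 (mod 53).
  bit 3 = 1: square 51^2 = 2601 ≡ 4; bit is 1, so multiply 4·35 = 140 ≡ 34 (mod 53).
Final value: 35^7 ≡ 34 (mod 53).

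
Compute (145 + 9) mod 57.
Reduce the summands first: 145 ≡ 31 (mod 57), so 145 + 9 ≡ 31 + 9 (mod 57). 31 + 9 = 40; 40 = 0·57 + 40, so (145 + 9) mod 57 = 40.

Final answer: 40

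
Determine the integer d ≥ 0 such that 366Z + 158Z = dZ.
In the PID Z, (a, b) is generated by gcd(a, b). Compute gcd(366, 158) with the extended Euclidean algorithm, tracking rows (r, s, t) with s·366 + t·158 = r:
  row A: (366, 1, 0)   [1·366 + 0·158 = 366]
  row B: (158, 0, 1)   [0·366 + 1·158 = 158]
  366 = 2·158 + 50   → row C = row A − 2·row B = (50, 1, −2)   [check: 1·366 − 2·158 = 50]
  158 = 3·50 + 8   → row D = row B − 3·row C = (8, −3, 7)   [check: −3·366 + 7·158 = 8]
  50 = 6·8 + 2   → row E = row C − 6·row D = (2, 19, −44)   [check: 19·366 − 44·158 = 2]
  8 = 4·2 + 0   → remainder 0, stop. gcd = 2 (last nonzero row E).
So gcd(366, 158) = 2, with Bézout identity 19·366 − 44·158 = 2. Containment (⊇): the Bézout identity exhibits 2 as an element of (366, 158), giving (2) ⊆ (366, 158). Containment (⊆): since 2 | 366 and 2 | 158 (366 = 2·183, 158 = 2·79), every Z-linear combination of 366 and 158 is divisible by 2, so (366, 158) ⊆ (2). Therefore (366, 158) = (2), d = 2.

Final answer: (366, 158) = (2); d = 2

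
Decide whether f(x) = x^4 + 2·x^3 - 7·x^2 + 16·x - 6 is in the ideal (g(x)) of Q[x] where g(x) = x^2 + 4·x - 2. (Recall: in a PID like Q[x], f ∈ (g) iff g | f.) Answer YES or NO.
In Q[x] the ideal (g) consists of all multiples of g, so f ∈ (g) iff g | f, i.e. iff the remainder of f on division by g is 0. Divide f by g (g is monic, so eliminate the leading term of the running remainder at each step):
  leading term x^4: subtract (x^2)·g(x) = x^4 + 4·x^3 - 2·x^2, leaving -2·x^3 - 5·x^2 + 16·x - 6
  leading term -2·x^3: subtract (-2·x)·g(x) = -2·x^3 - 8·x^2 + 4·x, leaving 3·x^2 + 12·x - 6
  leading term 3·x^2: subtract (3)·g(x) = 3·x^2 + 12·x - 6, leaving 0
The remainder is 0, so f(x) = g(x) · h(x) with h(x) = x^2 - 2·x + 3. Hence g | f, i.e. f ∈ (g).

Final answer: YES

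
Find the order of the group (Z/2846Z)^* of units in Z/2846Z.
(Z/2846Z)^* consists of the classes a with gcd(a, 2846) = 1, so its order is φ(2846). φ is multiplicative, with φ(p^e) = p^e − p^(e−1). Factorise 2846 = 2 · 1423. Then
  φ(2846) = (2 − 1) · (1423 − 1) = 1 · 1422 = 1422.
Thus |(Z/2846Z)^*| = 1422.

Final answer: |(Z/2846Z)^*| = 1422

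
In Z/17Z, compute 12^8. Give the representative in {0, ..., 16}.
16

Use repeated squaring. Binary(8) = 1000. Walk through the bits of the exponent 8 left-to-right: at each bit after the leading one, square the running value, then multiply by 12 if the bit is 1 (always reducing mod 17):
  bit 1 = 1 (leading): start with 12.
  bit 2 = 0: square 12^2 = 144 ≡ 8 (mod 17).
  bit 3 = 0: square 8^2 = 64 ≡ 13 (mod 17).
  bit 4 = 0: square 13^2 = 169 ≡ 16 (mod 17).
Final value: 12^8 ≡ 16 (mod 17).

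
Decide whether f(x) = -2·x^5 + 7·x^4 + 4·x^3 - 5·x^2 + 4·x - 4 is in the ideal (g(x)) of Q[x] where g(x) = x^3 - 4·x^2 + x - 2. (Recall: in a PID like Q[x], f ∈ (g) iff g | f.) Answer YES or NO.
YES

In Q[x] the ideal (g) consists of all multiples of g, so f ∈ (g) iff g | f, i.e. iff the remainder of f on division by g is 0. Divide f by g (g is monic, so eliminate the leading term of the running remainder at each step):
  leading term -2·x^5: subtract (-2·x^2)·g(x) = -2·x^5 + 8·x^4 - 2·x^3 + 4·x^2, leaving -x^4 + 6·x^3 - 9·x^2 + 4·x - 4
  leading term -x^4: subtract (-x)·g(x) = -x^4 + 4·x^3 - x^2 + 2·x, leaving 2·x^3 - 8·x^2 + 2·x - 4
  leading term 2·x^3: subtract (2)·g(x) = 2·x^3 - 8·x^2 + 2·x - 4, leaving 0
The remainder is 0, so f(x) = g(x) · h(x) with h(x) = -2·x^2 - x + 2. Hence g | f, i.e. f ∈ (g).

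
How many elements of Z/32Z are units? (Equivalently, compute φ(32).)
An element a ∈ Z/32Z is a unit iff gcd(a, 32) = 1, so the number of units is φ(32). φ is multiplicative, with φ(p^e) = p^e − p^(e−1). Factorise 32 = 2^5. Then
  φ(32) = (2^5 − 2^4) = 16 = 16.

Final answer: Z/32Z has φ(32) = 16 units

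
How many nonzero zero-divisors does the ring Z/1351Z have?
In Z/1351Z each nonzero element is either a unit (gcd with 1351 is 1) or a zero-divisor (gcd > 1). The number of units is φ(1351): factorise 1351 = 7 · 193, so φ(1351) = (7 − 1) · (193 − 1) = 6 · 192 = 1152. The nonzero elements number 1351 − 1 = 1350. Hence the nonzero zero-divisors number 1350 − 1152 = 198.

Final answer: Z/1351Z has 198 nonzero zero-divisors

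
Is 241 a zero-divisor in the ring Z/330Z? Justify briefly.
NO

gcd(241, 330) = 1, so 241 is a unit in Z/330Z (it has a multiplicative inverse). A unit cannot be a zero-divisor: if 241·b ≡ 0 then multiplying both sides by 241^(−1) gives b ≡ 0. So 241 is not a zero-divisor.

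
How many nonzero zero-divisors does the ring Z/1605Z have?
Z/1605Z has 756 nonzero zero-divisors

In Z/1605Z each nonzero element is either a unit (gcd with 1605 is 1) or a zero-divisor (gcd > 1). The number of units is φ(1605): factorise 1605 = 3 · 5 · 107, so φ(1605) = (3 − 1) · (5 − 1) · (107 − 1) = 2 · 4 · 106 = 848. The nonzero elements number 1605 − 1 = 1604. Hence the nonzero zero-divisors number 1604 − 848 = 756.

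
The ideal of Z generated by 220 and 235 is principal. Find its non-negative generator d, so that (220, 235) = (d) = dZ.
In the PID Z, (a, b) is generated by gcd(a, b). Compute gcd(235, 220) with the extended Euclidean algorithm, tracking rows (r, s, t) with s·235 + t·220 = r:
  row A: (235, 1, 0)   [1·235 + 0·220 = 235]
  row B: (220, 0, 1)   [0·235 + 1·220 = 220]
  235 = 1·220 + 15   → row C = row A − 1·row B = (15, 1, −1)   [check: 1·235 − 1·220 = 15]
  220 = 14·15 + 10   → row D = row B − 14·row C = (10, −14, 15)   [check: −14·235 + 15·220 = 10]
  15 = 1·10 + 5   → row E = row C − 1·row D = (5, 15, −16)   [check: 15·235 − 16·220 = 5]
  10 = 2·5 + 0   → remainder 0, stop. gcd = 5 (last nonzero row E).
So gcd(220, 235) = 5, with Bézout identity 15·235 − 16·220 = 5. Containment (⊇): the Bézout identity exhibits 5 as an element of (220, 235), giving (5) ⊆ (220, 235). Containment (⊆): since 5 | 220 and 5 | 235 (220 = 5·44, 235 = 5·47), every Z-linear combination of 220 and 235 is divisible by 5, so (220, 235) ⊆ (5). Therefore (220, 235) = (5), d = 5.

Final answer: (220, 235) = (5); d = 5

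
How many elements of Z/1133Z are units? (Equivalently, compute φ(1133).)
An element a ∈ Z/1133Z is a unit iff gcd(a, 1133) = 1, so the number of units is φ(1133). φ is multiplicative, with φ(p^e) = p^e − p^(e−1). Factorise 1133 = 11 · 103. Then
  φ(1133) = (11 − 1) · (103 − 1) = 10 · 102 = 1020.

Final answer: Z/1133Z has φ(1133) = 1020 units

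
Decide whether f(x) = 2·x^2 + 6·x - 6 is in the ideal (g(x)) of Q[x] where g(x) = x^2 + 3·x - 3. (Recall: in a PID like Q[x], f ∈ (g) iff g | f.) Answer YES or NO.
YES

In Q[x] the ideal (g) consists of all multiples of g, so f ∈ (g) iff g | f, i.e. iff the remainder of f on division by g is 0. Divide f by g (g is monic, so eliminate the leading term of the running remainder at each step):
  leading term 2·x^2: subtract (2)·g(x) = 2·x^2 + 6·x - 6, leaving 0
The remainder is 0, so f(x) = g(x) · h(x) with h(x) = 2. Hence g | f, i.e. f ∈ (g).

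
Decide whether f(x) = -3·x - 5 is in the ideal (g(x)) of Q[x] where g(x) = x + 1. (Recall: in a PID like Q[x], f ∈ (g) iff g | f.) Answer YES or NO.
In Q[x] the ideal (g) consists of all multiples of g, so f ∈ (g) iff g | f, i.e. iff the remainder of f on division by g is 0. Divide f by g (g is monic, so eliminate the leading term of the running remainder at each step):
  leading term -3·x: subtract (-3)·g(x) = -3·x - 3, leaving -2
The remainder r(x) = -2 ≠ 0 (and deg r < deg g), so g ∤ f, i.e. f ∉ (g).

Final answer: NO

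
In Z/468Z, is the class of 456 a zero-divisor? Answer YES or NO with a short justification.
gcd(456, 468) = 12 > 1, so 456 is not a unit in Z/468Z. In Z/nZ every nonzero non-unit is a zero-divisor: explicitly, take b = 468/gcd = 39 ≠ 0 (mod 468); then 456·39 = 17784 = 38·468, i.e. 456·39 ≡ 0 (mod 468). So 456 is a zero-divisor.

Final answer: YES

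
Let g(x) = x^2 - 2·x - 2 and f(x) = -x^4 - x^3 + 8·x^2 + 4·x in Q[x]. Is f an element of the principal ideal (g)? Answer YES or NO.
NO

In Q[x] the ideal (g) consists of all multiples of g, so f ∈ (g) iff g | f, i.e. iff the remainder of f on division by g is 0. Divide f by g (g is monic, so eliminate the leading term of the running remainder at each step):
  leading term -x^4: subtract (-x^2)·g(x) = -x^4 + 2·x^3 + 2·x^2, leaving -3·x^3 + 6·x^2 + 4·x
  leading term -3·x^3: subtract (-3·x)·g(x) = -3·x^3 + 6·x^2 + 6·x, leaving -2·x
The remainder r(x) = -2·x ≠ 0 (and deg r < deg g), so g ∤ f, i.e. f ∉ (g).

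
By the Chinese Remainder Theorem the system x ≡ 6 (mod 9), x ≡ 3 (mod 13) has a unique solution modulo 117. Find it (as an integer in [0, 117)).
The moduli 9, 13 are pairwise coprime, so by the CRT there is a unique solution mod 9·13 = 117.
Solve by successive substitution. Start with x ≡ 6 (mod 9).
  Combine with x ≡ 3 (mod 13): write x = 6 + 9·t and require 6 + 9·t ≡ 3 (mod 13), i.e. 9·t ≡ 3 − 6 ≡ 10 (mod 13). Since 9^(−1) ≡ 3 (mod 13), t ≡ 3·10 ≡ 4 (mod 13). So x ≡ 6 + 9·4 = 42 (mod 117).
Unique solution in [0, 117): x = 42.

Final answer: x ≡ 42 (mod 117); the representative in [0, 117) is 42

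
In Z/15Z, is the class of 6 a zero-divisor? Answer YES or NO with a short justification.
YES

gcd(6, 15) = 3 > 1, so 6 is not a unit in Z/15Z. In Z/nZ every nonzero non-unit is a zero-divisor: explicitly, take b = 15/gcd = 5 ≠ 0 (mod 15); then 6·5 = 30 = 2·15, i.e. 6·5 ≡ 0 (mod 15). So 6 is a zero-divisor.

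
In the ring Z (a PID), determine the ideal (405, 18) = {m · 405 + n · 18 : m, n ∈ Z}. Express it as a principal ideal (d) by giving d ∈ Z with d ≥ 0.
(405, 18) = (9); d = 9

In the PID Z, (a, b) is generated by gcd(a, b). Compute gcd(405, 18) with the extended Euclidean algorithm, tracking rows (r, s, t) with s·405 + t·18 = r:
  row A: (405, 1, 0)   [1·405 + 0·18 = 405]
  row B: (18, 0, 1)   [0·405 + 1·18 = 18]
  405 = 22·18 + 9   → row C = row A − 22·row B = (9, 1, −22)   [check: 1·405 − 22·18 = 9]
  18 = 2·9 + 0   → remainder 0, stop. gcd = 9 (last nonzero row C).
So gcd(405, 18) = 9, with Bézout identity 1·405 − 22·18 = 9. Containment (⊇): the Bézout identity exhibits 9 as an element of (405, 18), giving (9) ⊆ (405, 18). Containment (⊆): since 9 | 405 and 9 | 18 (405 = 9·45, 18 = 9·2), every Z-linear combination of 405 and 18 is divisible by 9, so (405, 18) ⊆ (9). Therefore (405, 18) = (9), d = 9.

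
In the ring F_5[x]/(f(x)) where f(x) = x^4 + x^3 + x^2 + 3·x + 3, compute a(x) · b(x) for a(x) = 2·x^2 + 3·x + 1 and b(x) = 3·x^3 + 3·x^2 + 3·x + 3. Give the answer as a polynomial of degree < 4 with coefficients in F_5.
Multiply as integer polynomials: a · b = 6·x^5 + 15·x^4 + 18·x^3 + 18·x^2 + 12·x + 3. Reducing coefficients mod 5: a · b ≡ x^5 + 3·x^3 + 3·x^2 + 2·x + 3. Now divide by f(x) = x^4 + x^3 + x^2 + 3·x + 3 in F_5[x], eliminating the leading term at each step:
  leading term x^5: subtract (x)·f(x) = x^5 + x^4 + x^3 + 3·x^2 + 3·x, leaving 4·x^4 + 2·x^3 + 4·x + 3 (coefficients mod 5)
  leading term 4·x^4: subtract (4)·f(x) = 4·x^4 + 4·x^3 + 4·x^2 + 2·x + 2, leaving 3·x^3 + x^2 + 2·x + 1 (coefficients mod 5)
The degree is now < 4, so this is the remainder. Hence a · b ≡ 3·x^3 + x^2 + 2·x + 1 in F_5[x]/(f).

Final answer: a · b ≡ 3·x^3 + x^2 + 2·x + 1 (mod f(x))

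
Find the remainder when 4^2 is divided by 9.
7

Use repeated squaring. Binary(2) = 10. Walk through the bits of the exponent 2 left-to-right: at each bit after the leading one, square the running value, then multiply by 4 if the bit is 1 (always reducing mod 9):
  bit 1 = 1 (leading): start with 4.
  bit 2 = 0: square 4^2 = 16 ≡ 7 (mod 9).
Final value: 4^2 ≡ 7 (mod 9).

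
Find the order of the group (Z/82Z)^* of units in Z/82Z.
(Z/82Z)^* consists of the classes a with gcd(a, 82) = 1, so its order is φ(82). φ is multiplicative, with φ(p^e) = p^e − p^(e−1). Factorise 82 = 2 · 41. Then
  φ(82) = (2 − 1) · (41 − 1) = 1 · 40 = 40.
Thus |(Z/82Z)^*| = 40.

Final answer: |(Z/82Z)^*| = 40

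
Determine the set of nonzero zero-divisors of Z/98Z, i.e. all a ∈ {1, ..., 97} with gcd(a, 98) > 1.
nonzero zero-divisors of Z/98Z = {2, 4, 6, 7, 8, 10, 12, 14, 16, 18, 20, 21, 22, 24, 26, 28, 30, 32, 34, 35, 36, 38, 40, 42, 44, 46, 48, 49, 50, 52, 54, 56, 58, 60, 62, 63, 64, 66, 68, 70, 72, 74, 76, 77, 78, 80, 82, 84, 86, 88, 90, 91, 92, 94, 96}

An element a ∈ Z/98Z (with a ≠ 0) is a zero-divisor iff gcd(a, 98) > 1 (because a is a unit precisely when gcd(a, n) = 1, and in Z/nZ every nonzero, non-unit element is a zero-divisor). Scan a = 1, ..., 97 and keep those with gcd(a, 98) > 1:
  gcd(2, 98) = 2, gcd(4, 98) = 2, gcd(6, 98) = 2, gcd(7, 98) = 7, gcd(8, 98) = 2, gcd(10, 98) = 2, gcd(12, 98) = 2, gcd(14, 98) = 14, gcd(16, 98) = 2, gcd(18, 98) = 2, gcd(20, 98) = 2, gcd(21, 98) = 7, gcd(22, 98) = 2, gcd(24, 98) = 2, gcd(26, 98) = 2, gcd(28, 98) = 14, gcd(30, 98) = 2, gcd(32, 98) = 2, gcd(34, 98) = 2, gcd(35, 98) = 7, gcd(36, 98) = 2, gcd(38, 98) = 2, gcd(40, 98) = 2, gcd(42, 98) = 14, gcd(44, 98) = 2, gcd(46, 98) = 2, gcd(48, 98) = 2, gcd(49, 98) = 49, gcd(50, 98) = 2, gcd(52, 98) = 2, gcd(54, 98) = 2, gcd(56, 98) = 14, gcd(58, 98) = 2, gcd(60, 98) = 2, gcd(62, 98) = 2, gcd(63, 98) = 7, gcd(64, 98) = 2, gcd(66, 98) = 2, gcd(68, 98) = 2, gcd(70, 98) = 14, gcd(72, 98) = 2, gcd(74, 98) = 2, gcd(76, 98) = 2, gcd(77, 98) = 7, gcd(78, 98) = 2, gcd(80, 98) = 2, gcd(82, 98) = 2, gcd(84, 98) = 14, gcd(86, 98) = 2, gcd(88, 98) = 2, gcd(90, 98) = 2, gcd(91, 98) = 7, gcd(92, 98) = 2, gcd(94, 98) = 2, gcd(96, 98) = 2.
All other a ∈ {1, ..., 97} have gcd(a, 98) = 1 and are units. So the nonzero zero-divisors are exactly the 55 values of a appearing in this scan.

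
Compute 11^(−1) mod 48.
11^(−1) ≡ 35 (mod 48)

Apply the extended Euclidean algorithm to (48, 11), tracking rows (r, s, t) with s·48 + t·11 = r. Each division r_prev = q·r_cur + r_new produces the new row as (previous row) − q·(current row):
  row A: (48, 1, 0)   [1·48 + 0·11 = 48]
  row B: (11, 0, 1)   [0·48 + 1·11 = 11]
  48 = 4·11 + 4   → row C = row A − 4·row B = (4, 1, −4)   [check: 1·48 − 4·11 = 4]
  11 = 2·4 + 3   → row D = row B − 2·row C = (3, −2, 9)   [check: −2·48 + 9·11 = 3]
  4 = 1·3 + 1   → row E = row C − 1·row D = (1, 3, −13)   [check: 3·48 − 13·11 = 1]
  3 = 3·1 + 0   → remainder 0, stop. gcd = 1 (last nonzero row E).
The gcd is 1, so 11 is invertible mod 48. The last nonzero row gives 3·48 − 13·11 = 1, so t = −13. So 11^(−1) ≡ −13 ≡ 35 (mod 48). Verify: 11 · 35 = 385 ≡ 1 (mod 48). ✓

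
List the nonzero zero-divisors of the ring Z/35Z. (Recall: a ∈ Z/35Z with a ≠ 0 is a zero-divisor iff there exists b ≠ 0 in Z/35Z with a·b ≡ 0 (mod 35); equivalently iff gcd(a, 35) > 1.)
nonzero zero-divisors of Z/35Z = {5, 7, 10, 14, 15, 20, 21, 25, 28, 30}

An element a ∈ Z/35Z (with a ≠ 0) is a zero-divisor iff gcd(a, 35) > 1 (because a is a unit precisely when gcd(a, n) = 1, and in Z/nZ every nonzero, non-unit element is a zero-divisor). Scan a = 1, ..., 34 and keep those with gcd(a, 35) > 1:
  gcd(5, 35) = 5, gcd(7, 35) = 7, gcd(10, 35) = 5, gcd(14, 35) = 7, gcd(15, 35) = 5, gcd(20, 35) = 5, gcd(21, 35) = 7, gcd(25, 35) = 5, gcd(28, 35) = 7, gcd(30, 35) = 5.
All other a ∈ {1, ..., 34} have gcd(a, 35) = 1 and are units. So the nonzero zero-divisors are exactly the 10 values of a appearing in this scan.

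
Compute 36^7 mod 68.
Use repeated squaring. Binary(7) = 111. Walk through the bits of the exponent 7 left-to-right: at each bit after the leading one, square the running value, then multiply by 36 if the bit is 1 (always reducing mod 68):
  bit 1 = 1 (leading): start with 36.
  bit 2 = 1: square 36^2 = 1296 ≡ 4; bit is 1, so multiply 4·36 = 144 ≡ 8 (mod 68).
  bit 3 = 1: square 8^2 = 64; bit is 1, so multiply 64·36 = 2304 ≡ 60 (mod 68).
Final value: 36^7 ≡ 60 (mod 68).

Final answer: 60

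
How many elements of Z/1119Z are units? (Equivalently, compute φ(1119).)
An element a ∈ Z/1119Z is a unit iff gcd(a, 1119) = 1, so the number of units is φ(1119). φ is multiplicative, with φ(p^e) = p^e − p^(e−1). Factorise 1119 = 3 · 373. Then
  φ(1119) = (3 − 1) · (373 − 1) = 2 · 372 = 744.

Final answer: Z/1119Z has φ(1119) = 744 units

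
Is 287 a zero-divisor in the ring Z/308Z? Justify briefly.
YES

gcd(287, 308) = 7 > 1, so 287 is not a unit in Z/308Z. In Z/nZ every nonzero non-unit is a zero-divisor: explicitly, take b = 308/gcd = 44 ≠ 0 (mod 308); then 287·44 = 12628 = 41·308, i.e. 287·44 ≡ 0 (mod 308). So 287 is a zero-divisor.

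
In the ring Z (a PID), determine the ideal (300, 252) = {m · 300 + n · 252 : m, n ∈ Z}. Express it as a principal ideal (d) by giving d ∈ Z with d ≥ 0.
In the PID Z, (a, b) is generated by gcd(a, b). Compute gcd(300, 252) with the extended Euclidean algorithm, tracking rows (r, s, t) with s·300 + t·252 = r:
  row A: (300, 1, 0)   [1·300 + 0·252 = 300]
  row B: (252, 0, 1)   [0·300 + 1·252 = 252]
  300 = 1·252 + 48   → row C = row A − 1·row B = (48, 1, −1)   [check: 1·300 − 1·252 = 48]
  252 = 5·48 + 12   → row D = row B − 5·row C = (12, −5, 6)   [check: −5·300 + 6·252 = 12]
  48 = 4·12 + 0   → remainder 0, stop. gcd = 12 (last nonzero row D).
So gcd(300, 252) = 12, with Bézout identity −5·300 + 6·252 = 12. Containment (⊇): the Bézout identity exhibits 12 as an element of (300, 252), giving (12) ⊆ (300, 252). Containment (⊆): since 12 | 300 and 12 | 252 (300 = 12·25, 252 = 12·21), every Z-linear combination of 300 and 252 is divisible by 12, so (300, 252) ⊆ (12). Therefore (300, 252) = (12), d = 12.

Final answer: (300, 252) = (12); d = 12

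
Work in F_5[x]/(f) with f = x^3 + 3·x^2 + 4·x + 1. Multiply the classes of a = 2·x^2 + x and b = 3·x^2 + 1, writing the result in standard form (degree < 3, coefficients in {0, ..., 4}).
a · b ≡ 3·x^2 (mod f(x))

Multiply as integer polynomials: a · b = 6·x^4 + 3·x^3 + 2·x^2 + x. Reducing coefficients mod 5: a · b ≡ x^4 + 3·x^3 + 2·x^2 + x. Now divide by f(x) = x^3 + 3·x^2 + 4·x + 1 in F_5[x], eliminating the leading term at each step:
  leading term x^4: subtract (x)·f(x) = x^4 + 3·x^3 + 4·x^2 + x, leaving 3·x^2 (coefficients mod 5)
The degree is now < 3, so this is the remainder. Hence a · b ≡ 3·x^2 in F_5[x]/(f).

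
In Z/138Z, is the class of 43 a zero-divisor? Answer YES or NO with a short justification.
gcd(43, 138) = 1, so 43 is a unit in Z/138Z (it has a multiplicative inverse). A unit cannot be a zero-divisor: if 43·b ≡ 0 then multiplying both sides by 43^(−1) gives b ≡ 0. So 43 is not a zero-divisor.

Final answer: NO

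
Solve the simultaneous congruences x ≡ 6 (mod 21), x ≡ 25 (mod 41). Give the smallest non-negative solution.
The moduli 21, 41 are pairwise coprime, so by the CRT there is a unique solution mod 21·41 = 861.
Solve by successive substitution. Start with x ≡ 6 (mod 21).
  Combine with x ≡ 25 (mod 41): write x = 6 + 21·t and require 6 + 21·t ≡ 25 (mod 41), i.e. 21·t ≡ 25 − 6 ≡ 19 (mod 41). Since 21^(−1) ≡ 2 (mod 41), t ≡ 2·19 ≡ 38 (mod 41). So x ≡ 6 + 21·38 = 804 (mod 861).
Unique solution in [0, 861): x = 804.

Final answer: x ≡ 804 (mod 861); the representative in [0, 861) is 804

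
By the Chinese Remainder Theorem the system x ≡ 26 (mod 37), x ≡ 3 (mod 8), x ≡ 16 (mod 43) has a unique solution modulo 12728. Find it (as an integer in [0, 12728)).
x ≡ 11755 (mod 12728); the representative in [0, 12728) is 11755

The moduli 37, 8, 43 are pairwise coprime, so by the CRT there is a unique solution mod 37·8·43 = 12728.
Solve by successive substitution. Start with x ≡ 26 (mod 37).
  Combine with x ≡ 3 (mod 8): write x = 26 + 37·t and require 26 + 37·t ≡ 3 (mod 8), i.e. 37·t ≡ 3 − 26 ≡ 1 (mod 8). Since 37^(−1) ≡ 5 (mod 8) (37 ≡ 5 (mod 8)), t ≡ 5·1 ≡ 5 (mod 8). So x ≡ 26 + 37·5 = 211 (mod 296).
  Combine with x ≡ 16 (mod 43): write x = 211 + 296·t and require 211 + 296·t ≡ 16 (mod 43), i.e. 296·t ≡ 16 − 211 ≡ 20 (mod 43). Since 296^(−1) ≡ 17 (mod 43) (296 ≡ 38 (mod 43)), t ≡ 17·20 ≡ 39 (mod 43). So x ≡ 211 + 296·39 = 11755 (mod 12728).
Unique solution in [0, 12728): x = 11755.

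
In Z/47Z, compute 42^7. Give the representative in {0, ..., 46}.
Use repeated squaring. Binary(7) = 111. Walk through the bits of the exponent 7 left-to-right: at each bit after the leading one, square the running value, then multiply by 42 if the bit is 1 (always reducing mod 47):
  bit 1 = 1 (leading): start with 42.
  bit 2 = 1: square 42^2 = 1764 ≡ 25; bit is 1, so multiply 25·42 = 1050 ≡ 16 (mod 47).
  bit 3 = 1: square 16^2 = 256 ≡ 21; bit is 1, so multiply 21·42 = 882 ≡ 36 (mod 47).
Final value: 42^7 ≡ 36 (mod 47).

Final answer: 36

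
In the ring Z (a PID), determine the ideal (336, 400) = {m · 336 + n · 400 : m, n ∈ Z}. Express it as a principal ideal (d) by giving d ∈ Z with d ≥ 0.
(336, 400) = (16); d = 16

In the PID Z, (a, b) is generated by gcd(a, b). Compute gcd(400, 336) with the extended Euclidean algorithm, tracking rows (r, s, t) with s·400 + t·336 = r:
  row A: (400, 1, 0)   [1·400 + 0·336 = 400]
  row B: (336, 0, 1)   [0·400 + 1·336 = 336]
  400 = 1·336 + 64   → row C = row A − 1·row B = (64, 1, −1)   [check: 1·400 − 1·336 = 64]
  336 = 5·64 + 16   → row D = row B − 5·row C = (16, −5, 6)   [check: −5·400 + 6·336 = 16]
  64 = 4·16 + 0   → remainder 0, stop. gcd = 16 (last nonzero row D).
So gcd(336, 400) = 16, with Bézout identity −5·400 + 6·336 = 16. Containment (⊇): the Bézout identity exhibits 16 as an element of (336, 400), giving (16) ⊆ (336, 400). Containment (⊆): since 16 | 336 and 16 | 400 (336 = 16·21, 400 = 16·25), every Z-linear combination of 336 and 400 is divisible by 16, so (336, 400) ⊆ (16). Therefore (336, 400) = (16), d = 16.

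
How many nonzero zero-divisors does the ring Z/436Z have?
Z/436Z has 219 nonzero zero-divisors

In Z/436Z each nonzero element is either a unit (gcd with 436 is 1) or a zero-divisor (gcd > 1). The number of units is φ(436): factorise 436 = 2^2 · 109, so φ(436) = (2^2 − 2^1) · (109 − 1) = 2 · 108 = 216. The nonzero elements number 436 − 1 = 435. Hence the nonzero zero-divisors number 435 − 216 = 219.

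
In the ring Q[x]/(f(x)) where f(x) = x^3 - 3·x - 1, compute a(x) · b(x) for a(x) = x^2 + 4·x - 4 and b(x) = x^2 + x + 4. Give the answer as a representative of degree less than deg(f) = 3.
a · b ≡ 7·x^2 + 28·x - 11 (mod f(x))

First multiply in Q[x] without reducing: a · b = x^4 + 5·x^3 + 4·x^2 + 12·x - 16. Now divide by f(x) = x^3 - 3·x - 1, eliminating the leading term at each step:
  leading term x^4: subtract (x)·f(x) = x^4 - 3·x^2 - x, leaving 5·x^3 + 7·x^2 + 13·x - 16
  leading term 5·x^3: subtract (5)·f(x) = 5·x^3 - 15·x - 5, leaving 7·x^2 + 28·x - 11
The degree is now < 3, so this is the remainder. Hence a · b ≡ 7·x^2 + 28·x - 11 in Q[x]/(f).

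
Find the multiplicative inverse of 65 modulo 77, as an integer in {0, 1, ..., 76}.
Apply the extended Euclidean algorithm to (77, 65), tracking rows (r, s, t) with s·77 + t·65 = r. Each division r_prev = q·r_cur + r_new produces the new row as (previous row) − q·(current row):
  row A: (77, 1, 0)   [1·77 + 0·65 = 77]
  row B: (65, 0, 1)   [0·77 + 1·65 = 65]
  77 = 1·65 + 12   → row C = row A − 1·row B = (12, 1, −1)   [check: 1·77 − 1·65 = 12]
  65 = 5·12 + 5   → row D = row B − 5·row C = (5, −5, 6)   [check: −5·77 + 6·65 = 5]
  12 = 2·5 + 2   → row E = row C − 2·row D = (2, 11, −13)   [check: 11·77 − 13·65 = 2]
  5 = 2·2 + 1   → row F = row D − 2·row E = (1, −27, 32)   [check: −27·77 + 32·65 = 1]
  2 = 2·1 + 0   → remainder 0, stop. gcd = 1 (last nonzero row F).
The gcd is 1, so 65 is invertible mod 77. The last nonzero row gives −27·77 + 32·65 = 1, so t = 32. So 65^(−1) ≡ 32 (mod 77). Verify: 65 · 32 = 2080 ≡ 1 (mod 77). ✓

Final answer: 65^(−1) ≡ 32 (mod 77)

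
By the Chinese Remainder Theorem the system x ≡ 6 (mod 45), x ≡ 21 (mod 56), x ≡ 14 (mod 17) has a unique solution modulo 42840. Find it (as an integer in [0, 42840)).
x ≡ 13461 (mod 42840); the representative in [0, 42840) is 13461

The moduli 45, 56, 17 are pairwise coprime, so by the CRT there is a unique solution mod 45·56·17 = 42840.
Solve by successive substitution. Start with x ≡ 6 (mod 45).
  Combine with x ≡ 21 (mod 56): write x = 6 + 45·t and require 6 + 45·t ≡ 21 (mod 56), i.e. 45·t ≡ 21 − 6 ≡ 15 (mod 56). Since 45^(−1) ≡ 5 (mod 56), t ≡ 5·15 ≡ 19 (mod 56). So x ≡ 6 + 45·19 = 861 (mod 2520).
  Combine with x ≡ 14 (mod 17): write x = 861 + 2520·t and require 861 + 2520·t ≡ 14 (mod 17), i.e. 2520·t ≡ 14 − 861 ≡ 3 (mod 17). Since 2520^(−1) ≡ 13 (mod 17) (2520 ≡ 4 (mod 17)), t ≡ 13·3 ≡ 5 (mod 17). So x ≡ 861 + 2520·5 = 13461 (mod 42840).
Unique solution in [0, 42840): x = 13461.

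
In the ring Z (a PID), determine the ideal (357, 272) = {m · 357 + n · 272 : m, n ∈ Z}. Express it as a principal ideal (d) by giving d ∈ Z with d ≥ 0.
(357, 272) = (17); d = 17

In the PID Z, (a, b) is generated by gcd(a, b). Compute gcd(357, 272) with the extended Euclidean algorithm, tracking rows (r, s, t) with s·357 + t·272 = r:
  row A: (357, 1, 0)   [1·357 + 0·272 = 357]
  row B: (272, 0, 1)   [0·357 + 1·272 = 272]
  357 = 1·272 + 85   → row C = row A − 1·row B = (85, 1, −1)   [check: 1·357 − 1·272 = 85]
  272 = 3·85 + 17   → row D = row B − 3·row C = (17, −3, 4)   [check: −3·357 + 4·272 = 17]
  85 = 5·17 + 0   → remainder 0, stop. gcd = 17 (last nonzero row D).
So gcd(357, 272) = 17, with Bézout identity −3·357 + 4·272 = 17. Containment (⊇): the Bézout identity exhibits 17 as an element of (357, 272), giving (17) ⊆ (357, 272). Containment (⊆): since 17 | 357 and 17 | 272 (357 = 17·21, 272 = 17·16), every Z-linear combination of 357 and 272 is divisible by 17, so (357, 272) ⊆ (17). Therefore (357, 272) = (17), d = 17.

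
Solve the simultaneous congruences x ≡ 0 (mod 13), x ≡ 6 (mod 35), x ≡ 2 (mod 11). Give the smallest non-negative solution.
x ≡ 3016 (mod 5005); the representative in [0, 5005) is 3016

The moduli 13, 35, 11 are pairwise coprime, so by the CRT there is a unique solution mod 13·35·11 = 5005.
Solve by successive substitution. Start with x ≡ 0 (mod 13).
  Combine with x ≡ 6 (mod 35): write x = 13·t and require 13·t ≡ 6 (mod 35). Since 13^(−1) ≡ 27 (mod 35), t ≡ 27·6 ≡ 22 (mod 35). So x ≡ 13·22 = 286 (mod 455).
  Combine with x ≡ 2 (mod 11): write x = 286 + 455·t and require 286 + 455·t ≡ 2 (mod 11), i.e. 455·t ≡ 2 − 286 ≡ 2 (mod 11). Since 455^(−1) ≡ 3 (mod 11) (455 ≡ 4 (mod 11)), t ≡ 3·2 ≡ 6 (mod 11). So x ≡ 286 + 455·6 = 3016 (mod 5005).
Unique solution in [0, 5005): x = 3016.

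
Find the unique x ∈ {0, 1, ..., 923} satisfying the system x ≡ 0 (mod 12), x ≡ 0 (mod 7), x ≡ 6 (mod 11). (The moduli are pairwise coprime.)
The moduli 12, 7, 11 are pairwise coprime, so by the CRT there is a unique solution mod 12·7·11 = 924.
Solve by successive substitution. Start with x ≡ 0 (mod 12).
  Combine with x ≡ 0 (mod 7): write x = 12·t and require 12·t ≡ 0 (mod 7). Since 12^(−1) ≡ 3 (mod 7) (12 ≡ 5 (mod 7)), t ≡ 3·0 ≡ 0 (mod 7). So x ≡ 12·0 = 0 (mod 84).
  Combine with x ≡ 6 (mod 11): write x = 84·t and require 84·t ≡ 6 (mod 11). Since 84^(−1) ≡ 8 (mod 11) (84 ≡ 7 (mod 11)), t ≡ 8·6 ≡ 4 (mod 11). So x ≡ 84·4 = 336 (mod 924).
Unique solution in [0, 924): x = 336.

Final answer: x ≡ 336 (mod 924); the representative in [0, 924) is 336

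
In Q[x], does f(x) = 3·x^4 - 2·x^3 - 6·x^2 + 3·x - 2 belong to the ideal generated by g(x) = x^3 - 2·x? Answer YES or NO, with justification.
In Q[x] the ideal (g) consists of all multiples of g, so f ∈ (g) iff g | f, i.e. iff the remainder of f on division by g is 0. Divide f by g (g is monic, so eliminate the leading term of the running remainder at each step):
  leading term 3·x^4: subtract (3·x)·g(x) = 3·x^4 - 6·x^2, leaving -2·x^3 + 3·x - 2
  leading term -2·x^3: subtract (-2)·g(x) = -2·x^3 + 4·x, leaving -x - 2
The remainder r(x) = -x - 2 ≠ 0 (and deg r < deg g), so g ∤ f, i.e. f ∉ (g).

Final answer: NO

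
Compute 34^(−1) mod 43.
Apply the extended Euclidean algorithm to (43, 34), tracking rows (r, s, t) with s·43 + t·34 = r. Each division r_prev = q·r_cur + r_new produces the new row as (previous row) − q·(current row):
  row A: (43, 1, 0)   [1·43 + 0·34 = 43]
  row B: (34, 0, 1)   [0·43 + 1·34 = 34]
  43 = 1·34 + 9   → row C = row A − 1·row B = (9, 1, −1)   [check: 1·43 − 1·34 = 9]
  34 = 3·9 + 7   → row D = row B − 3·row C = (7, −3, 4)   [check: −3·43 + 4·34 = 7]
  9 = 1·7 + 2   → row E = row C − 1·row D = (2, 4, −5)   [check: 4·43 − 5·34 = 2]
  7 = 3·2 + 1   → row F = row D − 3·row E = (1, −15, 19)   [check: −15·43 + 19·34 = 1]
  2 = 2·1 + 0   → remainder 0, stop. gcd = 1 (last nonzero row F).
The gcd is 1, so 34 is invertible mod 43. The last nonzero row gives −15·43 + 19·34 = 1, so t = 19. So 34^(−1) ≡ 19 (mod 43). Verify: 34 · 19 = 646 ≡ 1 (mod 43). ✓

Final answer: 34^(−1) ≡ 19 (mod 43)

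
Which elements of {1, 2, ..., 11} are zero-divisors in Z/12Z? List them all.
nonzero zero-divisors of Z/12Z = {2, 3, 4, 6, 8, 9, 10}

An element a ∈ Z/12Z (with a ≠ 0) is a zero-divisor iff gcd(a, 12) > 1 (because a is a unit precisely when gcd(a, n) = 1, and in Z/nZ every nonzero, non-unit element is a zero-divisor). Scan a = 1, ..., 11 and keep those with gcd(a, 12) > 1:
  gcd(2, 12) = 2, gcd(3, 12) = 3, gcd(4, 12) = 4, gcd(6, 12) = 6, gcd(8, 12) = 4, gcd(9, 12) = 3, gcd(10, 12) = 2.
All other a ∈ {1, ..., 11} have gcd(a, 12) = 1 and are units. So the nonzero zero-divisors are exactly the 7 values of a appearing in this scan.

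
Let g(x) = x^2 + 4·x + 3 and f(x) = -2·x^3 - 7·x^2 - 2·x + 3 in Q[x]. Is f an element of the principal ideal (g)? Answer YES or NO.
In Q[x] the ideal (g) consists of all multiples of g, so f ∈ (g) iff g | f, i.e. iff the remainder of f on division by g is 0. Divide f by g (g is monic, so eliminate the leading term of the running remainder at each step):
  leading term -2·x^3: subtract (-2·x)·g(x) = -2·x^3 - 8·x^2 - 6·x, leaving x^2 + 4·x + 3
  leading term x^2: subtract (1)·g(x) = x^2 + 4·x + 3, leaving 0
The remainder is 0, so f(x) = g(x) · h(x) with h(x) = 1 - 2·x. Hence g | f, i.e. f ∈ (g).

Final answer: YES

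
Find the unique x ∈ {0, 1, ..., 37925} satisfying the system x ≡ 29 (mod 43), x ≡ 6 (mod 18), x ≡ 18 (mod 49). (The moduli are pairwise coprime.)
x ≡ 32064 (mod 37926); the representative in [0, 37926) is 32064

The moduli 43, 18, 49 are pairwise coprime, so by the CRT there is a unique solution mod 43·18·49 = 37926.
Solve by successive substitution. Start with x ≡ 29 (mod 43).
  Combine with x ≡ 6 (mod 18): write x = 29 + 43·t and require 29 + 43·t ≡ 6 (mod 18), i.e. 43·t ≡ 6 − 29 ≡ 13 (mod 18). Since 43^(−1) ≡ 13 (mod 18) (43 ≡ 7 (mod 18)), t ≡ 13·13 ≡ 7 (mod 18). So x ≡ 29 + 43·7 = 330 (mod 774).
  Combine with x ≡ 18 (mod 49): write x = 330 + 774·t and require 330 + 774·t ≡ 18 (mod 49), i.e. 774·t ≡ 18 − 330 ≡ 31 (mod 49). Since 774^(−1) ≡ 44 (mod 49) (774 ≡ 39 (mod 49)), t ≡ 44·31 ≡ 41 (mod 49). So x ≡ 330 + 774·41 = 32064 (mod 37926).
Unique solution in [0, 37926): x = 32064.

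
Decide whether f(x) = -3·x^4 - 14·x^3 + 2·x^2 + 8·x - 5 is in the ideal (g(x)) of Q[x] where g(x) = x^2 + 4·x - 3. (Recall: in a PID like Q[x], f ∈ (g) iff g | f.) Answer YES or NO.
In Q[x] the ideal (g) consists of all multiples of g, so f ∈ (g) iff g | f, i.e. iff the remainder of f on division by g is 0. Divide f by g (g is monic, so eliminate the leading term of the running remainder at each step):
  leading term -3·x^4: subtract (-3·x^2)·g(x) = -3·x^4 - 12·x^3 + 9·x^2, leaving -2·x^3 - 7·x^2 + 8·x - 5
  leading term -2·x^3: subtract (-2·x)·g(x) = -2·x^3 - 8·x^2 + 6·x, leaving x^2 + 2·x - 5
  leading term x^2: subtract (1)·g(x) = x^2 + 4·x - 3, leaving -2·x - 2
The remainder r(x) = -2·x - 2 ≠ 0 (and deg r < deg g), so g ∤ f, i.e. f ∉ (g).

Final answer: NO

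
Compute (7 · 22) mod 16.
Reduce the factors first: 22 ≡ 6 (mod 16), so 7 · 22 ≡ 7 · 6 (mod 16). 7 · 6 = 42. Dividing by 16: 42 = 2·16 + 10. So (7 · 22) mod 16 = 10.

Final answer: 10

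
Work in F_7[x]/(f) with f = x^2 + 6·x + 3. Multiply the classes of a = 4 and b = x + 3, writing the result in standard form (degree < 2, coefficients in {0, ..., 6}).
Multiply as integer polynomials: a · b = 4·x + 12. Reducing coefficients mod 7: a · b ≡ 4·x + 5. This already has degree < 2, so no reduction by f is needed. Hence a · b ≡ 4·x + 5 in F_7[x]/(f).

Final answer: a · b ≡ 4·x + 5 (mod f(x))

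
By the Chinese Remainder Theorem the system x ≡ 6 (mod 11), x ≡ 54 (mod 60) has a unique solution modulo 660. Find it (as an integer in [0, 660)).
x ≡ 534 (mod 660); the representative in [0, 660) is 534

The moduli 11, 60 are pairwise coprime, so by the CRT there is a unique solution mod 11·60 = 660.
Solve by successive substitution. Start with x ≡ 6 (mod 11).
  Combine with x ≡ 54 (mod 60): write x = 6 + 11·t and require 6 + 11·t ≡ 54 (mod 60), i.e. 11·t ≡ 54 − 6 ≡ 48 (mod 60). Since 11^(−1) ≡ 11 (mod 60), t ≡ 11·48 ≡ 48 (mod 60). So x ≡ 6 + 11·48 = 534 (mod 660).
Unique solution in [0, 660): x = 534.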